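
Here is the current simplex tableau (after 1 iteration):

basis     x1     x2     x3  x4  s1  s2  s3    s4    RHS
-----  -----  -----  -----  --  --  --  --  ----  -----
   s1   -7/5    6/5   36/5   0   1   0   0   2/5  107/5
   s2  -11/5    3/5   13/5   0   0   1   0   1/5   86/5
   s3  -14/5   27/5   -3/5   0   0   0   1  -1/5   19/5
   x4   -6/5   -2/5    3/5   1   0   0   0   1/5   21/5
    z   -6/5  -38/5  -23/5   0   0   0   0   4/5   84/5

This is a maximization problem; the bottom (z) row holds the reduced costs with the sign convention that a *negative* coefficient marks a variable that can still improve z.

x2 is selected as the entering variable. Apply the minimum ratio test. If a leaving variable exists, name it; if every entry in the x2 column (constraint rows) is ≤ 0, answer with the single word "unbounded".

Ratios: row 1 (s1): (107/5)/(6/5) = 107/6; row 2 (s2): (86/5)/(3/5) = 86/3; row 3 (s3): (19/5)/(27/5) = 19/27; row 4 (x4): entry -2/5 ≤ 0, skip.
Minimum ratio is in the s3 row, so s3 leaves.

s3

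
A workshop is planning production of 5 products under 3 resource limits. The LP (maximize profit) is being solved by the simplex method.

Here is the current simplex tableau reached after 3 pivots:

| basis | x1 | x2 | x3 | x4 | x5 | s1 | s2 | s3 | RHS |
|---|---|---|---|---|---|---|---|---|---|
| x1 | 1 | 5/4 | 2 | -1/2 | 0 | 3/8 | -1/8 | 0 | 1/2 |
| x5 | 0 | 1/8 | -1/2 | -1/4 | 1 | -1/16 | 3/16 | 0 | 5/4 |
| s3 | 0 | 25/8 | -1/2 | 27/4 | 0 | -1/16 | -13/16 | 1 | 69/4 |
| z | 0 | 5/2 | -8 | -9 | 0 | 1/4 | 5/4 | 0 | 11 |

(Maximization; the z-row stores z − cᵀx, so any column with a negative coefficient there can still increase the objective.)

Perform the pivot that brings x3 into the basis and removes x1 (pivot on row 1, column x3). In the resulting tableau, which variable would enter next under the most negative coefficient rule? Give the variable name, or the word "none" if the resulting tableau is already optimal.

Pivot element 2. New z-row = old z-row − (-8)·(row 1/2).
Updated z-row coefficients: x1: 4, x2: 15/2, x3: 0, x4: -11, x5: 0, s1: 7/4, s2: 3/4, s3: 0.
The most negative is -11 in column x4, so x4 would enter next.

x4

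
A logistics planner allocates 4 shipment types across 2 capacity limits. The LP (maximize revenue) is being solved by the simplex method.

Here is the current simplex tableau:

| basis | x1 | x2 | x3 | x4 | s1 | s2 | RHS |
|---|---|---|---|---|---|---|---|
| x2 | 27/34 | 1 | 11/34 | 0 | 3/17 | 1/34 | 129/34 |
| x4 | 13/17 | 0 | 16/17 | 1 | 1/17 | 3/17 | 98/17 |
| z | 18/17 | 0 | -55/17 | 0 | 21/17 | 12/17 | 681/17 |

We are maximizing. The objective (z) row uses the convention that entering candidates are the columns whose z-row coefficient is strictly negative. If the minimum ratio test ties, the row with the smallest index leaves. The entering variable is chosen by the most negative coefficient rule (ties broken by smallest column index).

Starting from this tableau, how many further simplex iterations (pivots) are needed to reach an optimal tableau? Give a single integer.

pivot: x3 in, x4 out → z = 479/8
No improving column remains; optimal.

1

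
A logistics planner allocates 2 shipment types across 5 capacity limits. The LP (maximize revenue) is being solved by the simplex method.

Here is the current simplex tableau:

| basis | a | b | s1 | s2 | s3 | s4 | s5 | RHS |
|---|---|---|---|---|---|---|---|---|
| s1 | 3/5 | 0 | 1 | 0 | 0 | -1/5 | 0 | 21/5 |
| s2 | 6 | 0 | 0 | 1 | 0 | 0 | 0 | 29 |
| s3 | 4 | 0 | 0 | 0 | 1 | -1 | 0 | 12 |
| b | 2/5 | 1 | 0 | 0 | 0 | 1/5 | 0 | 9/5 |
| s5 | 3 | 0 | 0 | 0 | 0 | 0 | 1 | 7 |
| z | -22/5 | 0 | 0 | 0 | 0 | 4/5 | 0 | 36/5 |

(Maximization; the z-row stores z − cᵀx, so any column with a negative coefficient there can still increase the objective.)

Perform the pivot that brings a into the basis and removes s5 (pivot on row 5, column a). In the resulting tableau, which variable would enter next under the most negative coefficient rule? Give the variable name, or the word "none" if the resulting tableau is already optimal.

none

Pivot element 3. New z-row = old z-row − (-22/5)·(row 5/3).
Updated z-row coefficients: a: 0, b: 0, s1: 0, s2: 0, s3: 0, s4: 4/5, s5: 22/15.
No coefficient is strictly negative; the tableau after this pivot is optimal.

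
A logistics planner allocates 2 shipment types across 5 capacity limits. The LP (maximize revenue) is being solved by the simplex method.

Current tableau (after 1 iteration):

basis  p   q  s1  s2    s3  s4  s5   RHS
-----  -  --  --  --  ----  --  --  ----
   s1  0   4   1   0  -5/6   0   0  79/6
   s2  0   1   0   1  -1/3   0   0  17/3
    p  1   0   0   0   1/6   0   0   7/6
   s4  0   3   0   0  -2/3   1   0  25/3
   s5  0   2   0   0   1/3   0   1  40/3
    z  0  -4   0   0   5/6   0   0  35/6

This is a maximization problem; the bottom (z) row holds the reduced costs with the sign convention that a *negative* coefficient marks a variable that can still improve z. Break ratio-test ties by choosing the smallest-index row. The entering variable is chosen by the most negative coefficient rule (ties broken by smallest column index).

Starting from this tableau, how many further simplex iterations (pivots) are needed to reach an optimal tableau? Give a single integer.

pivot: q in, s4 out → z = 305/18
pivot: s3 in, p out → z = 52/3
No improving column remains; optimal.

2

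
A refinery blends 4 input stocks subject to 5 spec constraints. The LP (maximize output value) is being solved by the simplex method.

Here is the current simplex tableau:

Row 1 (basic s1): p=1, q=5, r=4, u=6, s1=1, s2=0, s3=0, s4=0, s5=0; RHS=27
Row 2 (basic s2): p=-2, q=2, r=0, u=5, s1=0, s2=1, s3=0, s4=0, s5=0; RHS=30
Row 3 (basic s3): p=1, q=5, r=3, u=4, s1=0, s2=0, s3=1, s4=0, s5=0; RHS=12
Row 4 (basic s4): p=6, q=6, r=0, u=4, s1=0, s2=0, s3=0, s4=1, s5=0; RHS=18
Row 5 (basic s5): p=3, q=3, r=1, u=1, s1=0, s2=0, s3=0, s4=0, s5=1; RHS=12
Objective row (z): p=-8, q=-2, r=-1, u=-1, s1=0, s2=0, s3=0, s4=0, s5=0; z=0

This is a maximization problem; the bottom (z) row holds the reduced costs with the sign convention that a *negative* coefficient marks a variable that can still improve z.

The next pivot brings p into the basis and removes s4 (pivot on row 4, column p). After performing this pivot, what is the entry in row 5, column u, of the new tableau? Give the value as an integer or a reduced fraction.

-1

Pivot element is row 4, column p: 6.
Normalize row 4: new (row 4, u) = 4/6 = 2/3.
row 5 ← row 5 − 3·(new row 4): 1 − 3·(2/3) = -1.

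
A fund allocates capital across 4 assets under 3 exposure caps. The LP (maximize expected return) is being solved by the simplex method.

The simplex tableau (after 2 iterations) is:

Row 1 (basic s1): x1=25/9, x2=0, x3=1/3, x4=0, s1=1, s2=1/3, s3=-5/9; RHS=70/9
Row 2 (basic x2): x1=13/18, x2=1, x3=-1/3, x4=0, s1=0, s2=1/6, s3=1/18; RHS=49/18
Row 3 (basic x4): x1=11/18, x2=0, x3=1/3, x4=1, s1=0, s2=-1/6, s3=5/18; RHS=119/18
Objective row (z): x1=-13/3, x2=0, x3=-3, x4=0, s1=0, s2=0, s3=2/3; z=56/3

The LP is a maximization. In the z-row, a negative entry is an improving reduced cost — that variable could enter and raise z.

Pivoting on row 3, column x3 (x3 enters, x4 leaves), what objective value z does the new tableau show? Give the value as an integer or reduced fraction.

Minimum ratio for x3: (119/18)/(1/3) = 119/6.
z changes by −(z-row coeff of x3)·ratio = −(-3)·(119/6) = 119/2.
New z = 56/3 + (119/2) = 469/6.

469/6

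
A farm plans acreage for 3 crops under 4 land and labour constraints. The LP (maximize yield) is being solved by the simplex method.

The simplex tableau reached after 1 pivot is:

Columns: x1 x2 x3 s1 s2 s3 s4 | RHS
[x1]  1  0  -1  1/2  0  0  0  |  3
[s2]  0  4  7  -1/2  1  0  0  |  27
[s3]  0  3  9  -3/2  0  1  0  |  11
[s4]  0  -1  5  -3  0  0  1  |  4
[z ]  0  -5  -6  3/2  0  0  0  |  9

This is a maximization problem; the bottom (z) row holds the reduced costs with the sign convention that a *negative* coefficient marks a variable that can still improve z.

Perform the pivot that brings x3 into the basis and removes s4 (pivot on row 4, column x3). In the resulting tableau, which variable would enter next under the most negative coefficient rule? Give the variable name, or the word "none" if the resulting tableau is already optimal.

Pivot element 5. New z-row = old z-row − (-6)·(row 4/5).
Updated z-row coefficients: x1: 0, x2: -31/5, x3: 0, s1: -21/10, s2: 0, s3: 0, s4: 6/5.
The most negative is -31/5 in column x2, so x2 would enter next.

x2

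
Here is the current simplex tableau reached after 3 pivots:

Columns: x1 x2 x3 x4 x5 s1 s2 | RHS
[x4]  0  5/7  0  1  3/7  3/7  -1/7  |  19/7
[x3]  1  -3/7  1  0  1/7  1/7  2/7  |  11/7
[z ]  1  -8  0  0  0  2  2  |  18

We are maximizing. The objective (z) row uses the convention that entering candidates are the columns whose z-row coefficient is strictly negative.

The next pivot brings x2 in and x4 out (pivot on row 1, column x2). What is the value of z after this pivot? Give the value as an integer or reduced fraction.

242/5

Minimum ratio for x2: (19/7)/(5/7) = 19/5.
z changes by −(z-row coeff of x2)·ratio = −(-8)·(19/5) = 152/5.
New z = 18 + (152/5) = 242/5.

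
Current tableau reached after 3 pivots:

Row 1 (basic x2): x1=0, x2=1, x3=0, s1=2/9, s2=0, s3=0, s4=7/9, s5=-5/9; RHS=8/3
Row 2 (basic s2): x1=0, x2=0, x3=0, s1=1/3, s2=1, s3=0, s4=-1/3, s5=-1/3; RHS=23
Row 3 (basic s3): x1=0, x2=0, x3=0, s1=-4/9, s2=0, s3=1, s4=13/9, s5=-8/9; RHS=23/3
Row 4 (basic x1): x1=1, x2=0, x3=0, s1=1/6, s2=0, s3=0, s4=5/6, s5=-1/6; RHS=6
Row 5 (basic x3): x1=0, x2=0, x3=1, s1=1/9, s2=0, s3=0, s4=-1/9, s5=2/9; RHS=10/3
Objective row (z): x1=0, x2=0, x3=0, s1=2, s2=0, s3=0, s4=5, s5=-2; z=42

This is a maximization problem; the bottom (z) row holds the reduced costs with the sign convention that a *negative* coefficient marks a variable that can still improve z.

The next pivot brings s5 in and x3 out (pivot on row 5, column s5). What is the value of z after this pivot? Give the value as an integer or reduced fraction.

72

Minimum ratio for s5: (10/3)/(2/9) = 15.
z changes by −(z-row coeff of s5)·ratio = −(-2)·15 = 30.
New z = 42 + 30 = 72.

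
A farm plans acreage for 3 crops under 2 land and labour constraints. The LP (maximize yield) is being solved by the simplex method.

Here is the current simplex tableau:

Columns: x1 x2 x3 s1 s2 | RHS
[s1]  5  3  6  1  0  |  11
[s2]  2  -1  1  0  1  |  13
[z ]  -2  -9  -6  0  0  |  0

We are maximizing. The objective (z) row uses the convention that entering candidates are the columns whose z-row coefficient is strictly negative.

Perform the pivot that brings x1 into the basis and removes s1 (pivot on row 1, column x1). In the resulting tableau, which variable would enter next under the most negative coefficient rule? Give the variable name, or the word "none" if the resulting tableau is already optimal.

x2

Pivot element 5. New z-row = old z-row − (-2)·(row 1/5).
Updated z-row coefficients: x1: 0, x2: -39/5, x3: -18/5, s1: 2/5, s2: 0.
The most negative is -39/5 in column x2, so x2 would enter next.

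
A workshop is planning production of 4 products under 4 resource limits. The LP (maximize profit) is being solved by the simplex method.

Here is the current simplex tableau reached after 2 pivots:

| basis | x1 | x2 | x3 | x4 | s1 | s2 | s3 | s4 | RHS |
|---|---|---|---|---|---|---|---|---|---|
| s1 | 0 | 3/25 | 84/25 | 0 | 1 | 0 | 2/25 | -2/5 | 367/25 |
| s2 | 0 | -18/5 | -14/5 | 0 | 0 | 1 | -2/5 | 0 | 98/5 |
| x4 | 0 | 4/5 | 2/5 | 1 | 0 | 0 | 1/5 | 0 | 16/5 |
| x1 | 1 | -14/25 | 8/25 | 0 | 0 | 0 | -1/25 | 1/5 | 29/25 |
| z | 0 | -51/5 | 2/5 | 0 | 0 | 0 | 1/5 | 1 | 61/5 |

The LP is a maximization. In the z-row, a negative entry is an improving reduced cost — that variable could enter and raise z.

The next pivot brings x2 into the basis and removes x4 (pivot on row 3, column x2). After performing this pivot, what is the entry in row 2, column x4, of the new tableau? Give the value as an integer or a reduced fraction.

9/2

Pivot element is row 3, column x2: 4/5.
Normalize row 3: new (row 3, x4) = 1/(4/5) = 5/4.
row 2 ← row 2 − (-18/5)·(new row 3): 0 − (-18/5)·(5/4) = 9/2.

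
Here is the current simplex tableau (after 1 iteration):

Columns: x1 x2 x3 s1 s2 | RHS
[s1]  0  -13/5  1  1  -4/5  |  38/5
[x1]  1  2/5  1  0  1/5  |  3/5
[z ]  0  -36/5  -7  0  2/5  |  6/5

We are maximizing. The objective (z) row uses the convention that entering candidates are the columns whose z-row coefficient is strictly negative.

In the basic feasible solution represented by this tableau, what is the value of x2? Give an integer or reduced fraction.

x2 is nonbasic (not in the basis column), so its value in the current BFS is 0.

0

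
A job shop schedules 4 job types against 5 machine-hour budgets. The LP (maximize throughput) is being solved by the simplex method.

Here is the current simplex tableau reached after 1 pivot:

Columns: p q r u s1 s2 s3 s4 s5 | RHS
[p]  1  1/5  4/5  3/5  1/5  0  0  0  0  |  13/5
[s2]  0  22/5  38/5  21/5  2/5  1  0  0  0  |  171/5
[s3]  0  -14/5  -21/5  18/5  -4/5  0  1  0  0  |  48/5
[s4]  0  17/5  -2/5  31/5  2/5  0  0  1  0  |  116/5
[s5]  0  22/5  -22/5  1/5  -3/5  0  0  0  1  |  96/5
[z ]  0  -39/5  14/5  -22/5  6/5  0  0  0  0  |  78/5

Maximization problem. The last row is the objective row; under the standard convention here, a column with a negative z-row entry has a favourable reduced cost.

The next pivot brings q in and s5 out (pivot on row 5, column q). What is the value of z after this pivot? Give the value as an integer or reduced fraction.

Minimum ratio for q: (96/5)/(22/5) = 48/11.
z changes by −(z-row coeff of q)·ratio = −(-39/5)·(48/11) = 1872/55.
New z = 78/5 + (1872/55) = 546/11.

546/11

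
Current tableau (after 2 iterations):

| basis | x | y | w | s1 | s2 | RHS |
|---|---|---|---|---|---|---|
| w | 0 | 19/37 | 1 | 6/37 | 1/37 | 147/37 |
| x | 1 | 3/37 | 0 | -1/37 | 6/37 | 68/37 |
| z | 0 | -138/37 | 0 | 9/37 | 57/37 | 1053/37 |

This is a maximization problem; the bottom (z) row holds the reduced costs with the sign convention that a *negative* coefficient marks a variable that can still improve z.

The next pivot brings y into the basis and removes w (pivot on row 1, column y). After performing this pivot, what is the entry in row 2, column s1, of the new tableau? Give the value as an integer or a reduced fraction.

-1/19

Pivot element is row 1, column y: 19/37.
Normalize row 1: new (row 1, s1) = (6/37)/(19/37) = 6/19.
row 2 ← row 2 − (3/37)·(new row 1): -1/37 − (3/37)·(6/19) = -1/19.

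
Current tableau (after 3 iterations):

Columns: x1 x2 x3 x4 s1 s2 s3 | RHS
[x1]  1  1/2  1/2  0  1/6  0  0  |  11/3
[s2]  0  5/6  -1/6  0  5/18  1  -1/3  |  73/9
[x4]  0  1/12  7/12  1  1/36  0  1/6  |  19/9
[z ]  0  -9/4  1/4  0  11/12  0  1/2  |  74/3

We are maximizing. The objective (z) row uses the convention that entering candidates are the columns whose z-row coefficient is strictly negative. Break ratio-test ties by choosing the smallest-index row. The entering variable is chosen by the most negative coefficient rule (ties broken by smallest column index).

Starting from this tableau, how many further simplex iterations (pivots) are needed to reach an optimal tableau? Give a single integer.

1

pivot: x2 in, x1 out → z = 247/6
No improving column remains; optimal.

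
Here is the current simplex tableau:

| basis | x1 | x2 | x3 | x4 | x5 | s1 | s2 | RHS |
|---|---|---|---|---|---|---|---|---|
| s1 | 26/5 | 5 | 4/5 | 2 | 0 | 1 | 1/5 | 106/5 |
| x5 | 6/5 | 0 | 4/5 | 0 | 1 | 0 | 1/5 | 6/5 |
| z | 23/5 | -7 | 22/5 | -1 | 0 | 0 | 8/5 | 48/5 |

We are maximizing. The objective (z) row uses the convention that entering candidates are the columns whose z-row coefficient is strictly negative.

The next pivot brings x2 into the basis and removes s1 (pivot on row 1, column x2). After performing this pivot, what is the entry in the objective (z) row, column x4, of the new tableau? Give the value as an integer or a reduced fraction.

Pivot element is row 1, column x2: 5.
Normalize row 1: new (row 1, x4) = 2/5 = 2/5.
z-row ← z-row − (-7)·(new row 1): -1 − (-7)·(2/5) = 9/5.

9/5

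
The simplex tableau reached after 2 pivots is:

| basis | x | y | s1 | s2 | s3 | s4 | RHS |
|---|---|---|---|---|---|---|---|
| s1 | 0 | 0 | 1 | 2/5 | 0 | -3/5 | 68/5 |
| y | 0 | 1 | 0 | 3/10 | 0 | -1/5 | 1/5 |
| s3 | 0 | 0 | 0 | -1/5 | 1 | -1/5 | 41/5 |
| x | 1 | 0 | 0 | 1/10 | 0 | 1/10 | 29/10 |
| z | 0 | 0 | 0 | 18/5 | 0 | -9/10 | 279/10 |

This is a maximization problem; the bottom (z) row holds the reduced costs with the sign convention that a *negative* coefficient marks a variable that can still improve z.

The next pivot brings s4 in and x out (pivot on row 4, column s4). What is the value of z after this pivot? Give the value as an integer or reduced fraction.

54

Minimum ratio for s4: (29/10)/(1/10) = 29.
z changes by −(z-row coeff of s4)·ratio = −(-9/10)·29 = 261/10.
New z = 279/10 + (261/10) = 54.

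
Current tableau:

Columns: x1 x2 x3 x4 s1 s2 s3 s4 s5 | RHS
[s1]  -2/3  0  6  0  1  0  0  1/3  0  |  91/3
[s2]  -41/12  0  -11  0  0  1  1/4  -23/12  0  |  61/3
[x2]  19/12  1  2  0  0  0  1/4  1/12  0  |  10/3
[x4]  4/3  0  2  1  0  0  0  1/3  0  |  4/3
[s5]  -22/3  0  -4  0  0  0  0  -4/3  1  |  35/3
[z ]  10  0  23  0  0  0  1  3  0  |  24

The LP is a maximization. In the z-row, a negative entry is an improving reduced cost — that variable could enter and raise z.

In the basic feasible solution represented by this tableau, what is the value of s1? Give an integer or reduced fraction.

s1 is basic (row 1); its value is the RHS of that row: 91/3.

91/3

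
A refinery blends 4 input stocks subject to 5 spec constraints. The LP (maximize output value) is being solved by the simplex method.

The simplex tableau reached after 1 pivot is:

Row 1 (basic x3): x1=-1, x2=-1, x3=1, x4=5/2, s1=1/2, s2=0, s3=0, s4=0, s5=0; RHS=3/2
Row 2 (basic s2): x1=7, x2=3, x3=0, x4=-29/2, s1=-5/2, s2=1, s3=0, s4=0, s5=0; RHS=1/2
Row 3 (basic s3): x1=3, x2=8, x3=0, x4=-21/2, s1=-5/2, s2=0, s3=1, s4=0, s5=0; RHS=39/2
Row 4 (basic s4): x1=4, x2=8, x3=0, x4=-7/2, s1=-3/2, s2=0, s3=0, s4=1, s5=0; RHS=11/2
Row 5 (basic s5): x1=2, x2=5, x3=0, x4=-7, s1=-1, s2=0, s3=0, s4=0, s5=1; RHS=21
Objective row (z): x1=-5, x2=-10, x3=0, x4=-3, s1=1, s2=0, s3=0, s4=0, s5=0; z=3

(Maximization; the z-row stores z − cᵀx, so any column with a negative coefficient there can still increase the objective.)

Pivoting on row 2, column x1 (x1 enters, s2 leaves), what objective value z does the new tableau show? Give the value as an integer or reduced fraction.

Minimum ratio for x1: (1/2)/7 = 1/14.
z changes by −(z-row coeff of x1)·ratio = −(-5)·(1/14) = 5/14.
New z = 3 + (5/14) = 47/14.

47/14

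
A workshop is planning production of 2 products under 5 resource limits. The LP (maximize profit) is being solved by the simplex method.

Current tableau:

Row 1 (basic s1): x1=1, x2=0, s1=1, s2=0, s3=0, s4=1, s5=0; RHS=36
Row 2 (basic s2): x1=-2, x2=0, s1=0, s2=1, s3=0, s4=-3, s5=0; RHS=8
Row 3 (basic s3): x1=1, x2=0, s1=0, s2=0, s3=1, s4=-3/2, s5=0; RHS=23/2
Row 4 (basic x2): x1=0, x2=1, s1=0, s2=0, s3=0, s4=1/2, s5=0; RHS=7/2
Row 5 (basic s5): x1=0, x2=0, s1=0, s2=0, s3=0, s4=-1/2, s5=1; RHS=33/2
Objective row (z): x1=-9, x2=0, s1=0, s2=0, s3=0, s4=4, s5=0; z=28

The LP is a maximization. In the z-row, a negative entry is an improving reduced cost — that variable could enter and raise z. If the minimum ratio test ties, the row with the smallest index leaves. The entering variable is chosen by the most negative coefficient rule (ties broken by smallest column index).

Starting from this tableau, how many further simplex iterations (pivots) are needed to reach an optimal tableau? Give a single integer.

pivot: x1 in, s3 out → z = 263/2
pivot: s4 in, x2 out → z = 198
No improving column remains; optimal.

2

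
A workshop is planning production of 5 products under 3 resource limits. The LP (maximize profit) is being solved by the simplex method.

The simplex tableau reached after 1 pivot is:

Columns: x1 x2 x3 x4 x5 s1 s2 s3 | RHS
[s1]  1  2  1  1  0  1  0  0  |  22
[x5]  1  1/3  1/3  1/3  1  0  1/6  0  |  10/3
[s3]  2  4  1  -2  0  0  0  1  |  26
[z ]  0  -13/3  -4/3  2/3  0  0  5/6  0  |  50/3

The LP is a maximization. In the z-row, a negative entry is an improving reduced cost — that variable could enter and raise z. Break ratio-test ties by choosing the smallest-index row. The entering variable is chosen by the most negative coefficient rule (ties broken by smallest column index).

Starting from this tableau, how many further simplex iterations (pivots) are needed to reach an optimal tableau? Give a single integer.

pivot: x2 in, s3 out → z = 269/6
pivot: x4 in, x5 out → z = 145/3
No improving column remains; optimal.

2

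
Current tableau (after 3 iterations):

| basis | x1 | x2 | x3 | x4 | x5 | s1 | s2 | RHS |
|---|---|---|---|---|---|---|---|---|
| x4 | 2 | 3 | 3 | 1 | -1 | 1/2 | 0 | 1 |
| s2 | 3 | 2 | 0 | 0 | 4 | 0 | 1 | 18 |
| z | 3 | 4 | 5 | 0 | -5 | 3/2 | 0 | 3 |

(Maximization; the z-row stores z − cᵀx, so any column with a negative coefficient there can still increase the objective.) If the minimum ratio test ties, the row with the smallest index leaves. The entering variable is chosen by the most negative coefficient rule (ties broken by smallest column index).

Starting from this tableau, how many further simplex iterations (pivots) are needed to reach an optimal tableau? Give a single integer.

1

pivot: x5 in, s2 out → z = 51/2
No improving column remains; optimal.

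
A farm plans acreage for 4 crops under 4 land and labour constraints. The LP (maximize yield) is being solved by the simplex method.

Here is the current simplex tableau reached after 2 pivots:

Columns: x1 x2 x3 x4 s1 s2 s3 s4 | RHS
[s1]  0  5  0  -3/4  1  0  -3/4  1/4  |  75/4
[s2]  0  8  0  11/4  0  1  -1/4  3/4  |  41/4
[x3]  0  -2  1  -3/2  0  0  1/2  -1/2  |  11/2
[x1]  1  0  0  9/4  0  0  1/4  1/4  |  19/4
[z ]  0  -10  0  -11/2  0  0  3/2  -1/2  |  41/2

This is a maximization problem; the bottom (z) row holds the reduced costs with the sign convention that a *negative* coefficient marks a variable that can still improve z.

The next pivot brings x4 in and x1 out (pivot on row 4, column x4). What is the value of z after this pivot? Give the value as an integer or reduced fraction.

Minimum ratio for x4: (19/4)/(9/4) = 19/9.
z changes by −(z-row coeff of x4)·ratio = −(-11/2)·(19/9) = 209/18.
New z = 41/2 + (209/18) = 289/9.

289/9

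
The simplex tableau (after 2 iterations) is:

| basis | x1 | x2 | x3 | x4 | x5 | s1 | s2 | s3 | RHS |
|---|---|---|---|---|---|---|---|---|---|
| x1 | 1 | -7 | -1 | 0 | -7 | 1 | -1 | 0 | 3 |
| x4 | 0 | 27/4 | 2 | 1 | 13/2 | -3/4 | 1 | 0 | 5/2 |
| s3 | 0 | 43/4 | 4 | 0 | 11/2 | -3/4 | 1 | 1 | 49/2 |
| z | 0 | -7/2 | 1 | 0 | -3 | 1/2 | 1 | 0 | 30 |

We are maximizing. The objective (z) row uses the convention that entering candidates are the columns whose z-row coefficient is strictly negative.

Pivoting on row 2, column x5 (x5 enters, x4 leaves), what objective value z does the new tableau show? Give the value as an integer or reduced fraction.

405/13

Minimum ratio for x5: (5/2)/(13/2) = 5/13.
z changes by −(z-row coeff of x5)·ratio = −(-3)·(5/13) = 15/13.
New z = 30 + (15/13) = 405/13.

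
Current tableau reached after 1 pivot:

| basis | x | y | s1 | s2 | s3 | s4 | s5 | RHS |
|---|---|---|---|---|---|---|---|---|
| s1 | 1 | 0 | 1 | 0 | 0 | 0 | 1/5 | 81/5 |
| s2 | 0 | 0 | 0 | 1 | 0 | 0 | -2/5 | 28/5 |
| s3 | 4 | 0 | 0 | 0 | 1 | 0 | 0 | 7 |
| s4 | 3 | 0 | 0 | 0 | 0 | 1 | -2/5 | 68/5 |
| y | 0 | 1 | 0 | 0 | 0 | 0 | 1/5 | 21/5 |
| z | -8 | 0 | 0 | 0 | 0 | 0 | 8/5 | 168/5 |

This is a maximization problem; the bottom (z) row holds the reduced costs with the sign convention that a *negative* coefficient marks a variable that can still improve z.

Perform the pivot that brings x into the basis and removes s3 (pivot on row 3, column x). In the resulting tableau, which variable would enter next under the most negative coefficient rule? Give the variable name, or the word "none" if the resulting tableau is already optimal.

none

Pivot element 4. New z-row = old z-row − (-8)·(row 3/4).
Updated z-row coefficients: x: 0, y: 0, s1: 0, s2: 0, s3: 2, s4: 0, s5: 8/5.
No coefficient is strictly negative; the tableau after this pivot is optimal.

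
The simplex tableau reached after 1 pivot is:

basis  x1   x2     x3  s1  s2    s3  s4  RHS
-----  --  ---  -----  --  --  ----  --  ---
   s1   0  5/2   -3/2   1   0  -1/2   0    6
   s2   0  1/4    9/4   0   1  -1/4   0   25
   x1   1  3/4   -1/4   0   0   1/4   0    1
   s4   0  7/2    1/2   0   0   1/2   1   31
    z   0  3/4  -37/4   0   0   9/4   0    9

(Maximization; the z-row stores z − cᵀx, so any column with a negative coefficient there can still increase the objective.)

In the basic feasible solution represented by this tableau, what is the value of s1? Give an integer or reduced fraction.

6

s1 is basic (row 1); its value is the RHS of that row: 6.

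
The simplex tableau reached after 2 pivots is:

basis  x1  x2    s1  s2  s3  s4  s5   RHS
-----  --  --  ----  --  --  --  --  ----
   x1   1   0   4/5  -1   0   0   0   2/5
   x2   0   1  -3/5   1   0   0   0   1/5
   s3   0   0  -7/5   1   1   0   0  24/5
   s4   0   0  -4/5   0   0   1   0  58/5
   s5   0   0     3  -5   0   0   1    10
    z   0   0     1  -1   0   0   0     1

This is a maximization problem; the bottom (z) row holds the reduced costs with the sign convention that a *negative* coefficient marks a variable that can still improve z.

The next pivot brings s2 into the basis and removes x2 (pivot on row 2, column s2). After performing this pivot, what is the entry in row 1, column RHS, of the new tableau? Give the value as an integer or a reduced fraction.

Pivot element is row 2, column s2: 1.
Normalize row 2: new (row 2, RHS) = (1/5)/1 = 1/5.
row 1 ← row 1 − (-1)·(new row 2): 2/5 − (-1)·(1/5) = 3/5.

3/5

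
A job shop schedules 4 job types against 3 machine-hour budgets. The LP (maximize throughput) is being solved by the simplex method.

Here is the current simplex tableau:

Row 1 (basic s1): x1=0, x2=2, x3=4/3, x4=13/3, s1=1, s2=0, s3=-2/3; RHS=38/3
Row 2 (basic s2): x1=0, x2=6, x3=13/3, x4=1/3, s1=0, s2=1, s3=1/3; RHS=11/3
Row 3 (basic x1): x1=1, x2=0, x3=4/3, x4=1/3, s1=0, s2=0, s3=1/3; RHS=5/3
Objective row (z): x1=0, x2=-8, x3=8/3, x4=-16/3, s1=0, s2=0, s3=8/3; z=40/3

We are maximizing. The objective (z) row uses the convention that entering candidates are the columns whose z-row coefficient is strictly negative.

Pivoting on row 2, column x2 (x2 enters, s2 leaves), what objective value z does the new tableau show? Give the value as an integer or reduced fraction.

Minimum ratio for x2: (11/3)/6 = 11/18.
z changes by −(z-row coeff of x2)·ratio = −(-8)·(11/18) = 44/9.
New z = 40/3 + (44/9) = 164/9.

164/9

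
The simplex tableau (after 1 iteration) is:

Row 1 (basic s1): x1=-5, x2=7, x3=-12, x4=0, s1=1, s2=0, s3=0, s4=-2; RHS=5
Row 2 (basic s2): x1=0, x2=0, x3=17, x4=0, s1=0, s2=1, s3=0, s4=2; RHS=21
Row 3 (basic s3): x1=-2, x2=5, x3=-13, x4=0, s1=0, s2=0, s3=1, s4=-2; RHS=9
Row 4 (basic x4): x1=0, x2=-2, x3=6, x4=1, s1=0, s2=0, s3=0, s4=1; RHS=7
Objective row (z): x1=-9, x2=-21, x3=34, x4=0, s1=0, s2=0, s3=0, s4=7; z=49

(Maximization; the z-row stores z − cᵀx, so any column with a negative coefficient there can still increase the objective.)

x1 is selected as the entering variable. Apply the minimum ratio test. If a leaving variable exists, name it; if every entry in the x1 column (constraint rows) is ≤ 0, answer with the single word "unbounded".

x1-column entries: row 1: -5, row 2: 0, row 3: -2, row 4: 0. All ≤ 0, so x1 can increase without bound; the LP is unbounded in this direction.

unbounded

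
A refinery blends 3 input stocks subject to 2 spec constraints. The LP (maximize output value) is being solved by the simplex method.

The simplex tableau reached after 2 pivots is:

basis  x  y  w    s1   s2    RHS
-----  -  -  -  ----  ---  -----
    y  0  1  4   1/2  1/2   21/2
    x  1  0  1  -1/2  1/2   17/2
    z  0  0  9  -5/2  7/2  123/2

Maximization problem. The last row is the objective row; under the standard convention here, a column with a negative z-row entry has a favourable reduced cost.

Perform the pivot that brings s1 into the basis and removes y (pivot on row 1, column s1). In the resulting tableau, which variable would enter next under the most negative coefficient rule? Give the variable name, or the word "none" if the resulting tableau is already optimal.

Pivot element 1/2. New z-row = old z-row − (-5/2)·(row 1/(1/2)).
Updated z-row coefficients: x: 0, y: 5, w: 29, s1: 0, s2: 6.
No coefficient is strictly negative; the tableau after this pivot is optimal.

none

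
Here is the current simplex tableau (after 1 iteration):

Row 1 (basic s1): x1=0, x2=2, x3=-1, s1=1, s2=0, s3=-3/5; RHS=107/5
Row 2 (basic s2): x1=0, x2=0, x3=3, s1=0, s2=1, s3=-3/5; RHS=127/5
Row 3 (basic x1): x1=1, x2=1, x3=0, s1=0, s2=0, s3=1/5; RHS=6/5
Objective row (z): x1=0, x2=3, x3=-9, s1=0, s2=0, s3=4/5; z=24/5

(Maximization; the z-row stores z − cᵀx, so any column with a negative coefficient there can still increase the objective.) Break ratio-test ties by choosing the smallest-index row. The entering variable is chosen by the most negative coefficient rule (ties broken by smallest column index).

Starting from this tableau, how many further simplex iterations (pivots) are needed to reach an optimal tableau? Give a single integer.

pivot: x3 in, s2 out → z = 81
pivot: s3 in, x1 out → z = 87
No improving column remains; optimal.

2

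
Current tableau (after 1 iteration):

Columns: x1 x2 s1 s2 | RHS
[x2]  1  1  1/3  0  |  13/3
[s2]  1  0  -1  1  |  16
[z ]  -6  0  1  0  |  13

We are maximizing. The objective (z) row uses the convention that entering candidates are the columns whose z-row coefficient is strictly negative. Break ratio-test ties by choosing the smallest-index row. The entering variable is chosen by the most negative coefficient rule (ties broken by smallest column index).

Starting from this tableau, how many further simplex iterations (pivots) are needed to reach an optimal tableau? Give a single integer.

pivot: x1 in, x2 out → z = 39
No improving column remains; optimal.

1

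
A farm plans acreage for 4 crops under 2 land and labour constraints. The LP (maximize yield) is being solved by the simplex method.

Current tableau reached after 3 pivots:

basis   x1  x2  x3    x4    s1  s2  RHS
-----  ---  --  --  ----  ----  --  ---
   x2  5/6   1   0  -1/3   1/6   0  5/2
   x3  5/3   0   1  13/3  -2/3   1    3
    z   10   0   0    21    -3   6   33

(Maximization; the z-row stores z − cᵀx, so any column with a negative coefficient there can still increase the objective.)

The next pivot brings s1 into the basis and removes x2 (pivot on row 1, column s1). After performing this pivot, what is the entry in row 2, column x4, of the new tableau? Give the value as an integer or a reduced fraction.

Pivot element is row 1, column s1: 1/6.
Normalize row 1: new (row 1, x4) = (-1/3)/(1/6) = -2.
row 2 ← row 2 − (-2/3)·(new row 1): 13/3 − (-2/3)·(-2) = 3.

3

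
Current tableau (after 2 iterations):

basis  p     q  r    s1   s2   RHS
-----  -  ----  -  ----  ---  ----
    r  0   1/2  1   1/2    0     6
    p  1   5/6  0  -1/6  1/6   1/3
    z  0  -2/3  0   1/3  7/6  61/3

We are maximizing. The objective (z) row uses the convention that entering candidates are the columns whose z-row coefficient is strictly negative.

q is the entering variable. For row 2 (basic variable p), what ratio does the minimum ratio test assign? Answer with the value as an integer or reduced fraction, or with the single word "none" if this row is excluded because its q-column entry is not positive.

Ratio = RHS / (q entry) = (1/3) / (5/6) = 2/5.

2/5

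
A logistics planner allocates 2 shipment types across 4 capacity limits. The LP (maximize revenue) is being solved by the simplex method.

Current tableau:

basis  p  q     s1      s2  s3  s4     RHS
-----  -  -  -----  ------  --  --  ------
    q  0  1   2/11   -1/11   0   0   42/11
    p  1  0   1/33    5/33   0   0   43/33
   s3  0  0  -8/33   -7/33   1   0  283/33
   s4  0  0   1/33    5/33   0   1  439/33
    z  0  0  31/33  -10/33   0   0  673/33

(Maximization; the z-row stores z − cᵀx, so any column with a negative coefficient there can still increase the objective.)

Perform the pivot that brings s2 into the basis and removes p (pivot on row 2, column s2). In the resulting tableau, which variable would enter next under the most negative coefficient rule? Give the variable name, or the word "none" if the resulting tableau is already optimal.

Pivot element 5/33. New z-row = old z-row − (-10/33)·(row 2/(5/33)).
Updated z-row coefficients: p: 2, q: 0, s1: 1, s2: 0, s3: 0, s4: 0.
No coefficient is strictly negative; the tableau after this pivot is optimal.

none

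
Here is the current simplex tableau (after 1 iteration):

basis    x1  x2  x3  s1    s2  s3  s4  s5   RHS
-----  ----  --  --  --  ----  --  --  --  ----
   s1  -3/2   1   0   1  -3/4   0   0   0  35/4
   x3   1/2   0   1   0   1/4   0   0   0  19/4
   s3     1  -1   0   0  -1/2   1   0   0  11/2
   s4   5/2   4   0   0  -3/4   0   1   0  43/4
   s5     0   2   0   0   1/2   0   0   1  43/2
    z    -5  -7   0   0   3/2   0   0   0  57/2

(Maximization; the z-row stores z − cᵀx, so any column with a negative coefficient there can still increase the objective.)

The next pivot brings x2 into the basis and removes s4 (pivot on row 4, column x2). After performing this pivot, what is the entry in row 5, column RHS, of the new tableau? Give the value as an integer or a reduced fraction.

Pivot element is row 4, column x2: 4.
Normalize row 4: new (row 4, RHS) = (43/4)/4 = 43/16.
row 5 ← row 5 − 2·(new row 4): 43/2 − 2·(43/16) = 129/8.

129/8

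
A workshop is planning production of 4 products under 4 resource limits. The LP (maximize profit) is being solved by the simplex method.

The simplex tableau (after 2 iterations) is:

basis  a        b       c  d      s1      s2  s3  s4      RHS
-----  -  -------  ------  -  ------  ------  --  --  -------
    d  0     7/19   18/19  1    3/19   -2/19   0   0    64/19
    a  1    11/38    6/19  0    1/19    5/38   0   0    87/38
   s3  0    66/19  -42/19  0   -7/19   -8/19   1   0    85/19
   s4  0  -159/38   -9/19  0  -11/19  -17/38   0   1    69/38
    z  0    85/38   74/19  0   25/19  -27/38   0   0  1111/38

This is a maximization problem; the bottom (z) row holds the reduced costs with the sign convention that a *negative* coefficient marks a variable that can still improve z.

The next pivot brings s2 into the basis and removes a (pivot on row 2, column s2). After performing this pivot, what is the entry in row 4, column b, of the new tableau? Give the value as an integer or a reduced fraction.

Pivot element is row 2, column s2: 5/38.
Normalize row 2: new (row 2, b) = (11/38)/(5/38) = 11/5.
row 4 ← row 4 − (-17/38)·(new row 2): -159/38 − (-17/38)·(11/5) = -16/5.

-16/5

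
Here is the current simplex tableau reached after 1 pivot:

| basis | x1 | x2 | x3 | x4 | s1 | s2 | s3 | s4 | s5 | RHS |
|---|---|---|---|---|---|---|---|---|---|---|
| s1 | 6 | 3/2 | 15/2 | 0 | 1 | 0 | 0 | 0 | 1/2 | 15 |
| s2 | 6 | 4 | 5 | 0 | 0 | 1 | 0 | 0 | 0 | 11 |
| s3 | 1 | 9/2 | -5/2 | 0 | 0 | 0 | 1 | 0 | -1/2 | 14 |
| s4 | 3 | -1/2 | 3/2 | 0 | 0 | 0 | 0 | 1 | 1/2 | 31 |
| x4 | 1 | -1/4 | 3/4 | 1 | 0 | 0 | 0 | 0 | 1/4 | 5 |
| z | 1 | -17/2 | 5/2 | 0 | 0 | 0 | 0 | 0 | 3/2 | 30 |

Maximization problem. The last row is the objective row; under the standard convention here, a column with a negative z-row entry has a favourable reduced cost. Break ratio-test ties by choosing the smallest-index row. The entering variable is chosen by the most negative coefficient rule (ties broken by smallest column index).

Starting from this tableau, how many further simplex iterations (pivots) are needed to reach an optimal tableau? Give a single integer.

1

pivot: x2 in, s2 out → z = 427/8
No improving column remains; optimal.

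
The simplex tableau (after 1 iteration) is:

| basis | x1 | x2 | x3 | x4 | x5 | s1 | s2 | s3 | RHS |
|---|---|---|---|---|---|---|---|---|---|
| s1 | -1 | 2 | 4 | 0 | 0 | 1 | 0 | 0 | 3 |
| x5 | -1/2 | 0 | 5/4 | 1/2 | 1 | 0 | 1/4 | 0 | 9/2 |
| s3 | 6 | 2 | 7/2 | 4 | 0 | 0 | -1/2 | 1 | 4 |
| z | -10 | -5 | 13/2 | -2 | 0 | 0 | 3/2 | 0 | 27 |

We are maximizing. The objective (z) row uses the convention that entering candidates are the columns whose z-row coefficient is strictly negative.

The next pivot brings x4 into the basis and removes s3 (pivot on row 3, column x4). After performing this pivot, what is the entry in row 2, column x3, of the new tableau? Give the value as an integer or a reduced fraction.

Pivot element is row 3, column x4: 4.
Normalize row 3: new (row 3, x3) = (7/2)/4 = 7/8.
row 2 ← row 2 − (1/2)·(new row 3): 5/4 − (1/2)·(7/8) = 13/16.

13/16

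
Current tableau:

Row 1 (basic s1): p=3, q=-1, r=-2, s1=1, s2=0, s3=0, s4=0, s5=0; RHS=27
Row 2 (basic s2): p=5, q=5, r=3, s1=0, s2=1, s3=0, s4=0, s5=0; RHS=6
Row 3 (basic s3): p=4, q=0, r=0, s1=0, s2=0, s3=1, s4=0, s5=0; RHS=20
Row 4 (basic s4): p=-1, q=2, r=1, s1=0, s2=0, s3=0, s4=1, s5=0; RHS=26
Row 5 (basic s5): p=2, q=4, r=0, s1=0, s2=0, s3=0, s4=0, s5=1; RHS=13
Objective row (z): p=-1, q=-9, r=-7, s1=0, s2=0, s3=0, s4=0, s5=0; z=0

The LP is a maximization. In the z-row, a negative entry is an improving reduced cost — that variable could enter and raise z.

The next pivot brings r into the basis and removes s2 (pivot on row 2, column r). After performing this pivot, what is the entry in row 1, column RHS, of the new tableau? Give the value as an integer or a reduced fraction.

Pivot element is row 2, column r: 3.
Normalize row 2: new (row 2, RHS) = 6/3 = 2.
row 1 ← row 1 − (-2)·(new row 2): 27 − (-2)·2 = 31.

31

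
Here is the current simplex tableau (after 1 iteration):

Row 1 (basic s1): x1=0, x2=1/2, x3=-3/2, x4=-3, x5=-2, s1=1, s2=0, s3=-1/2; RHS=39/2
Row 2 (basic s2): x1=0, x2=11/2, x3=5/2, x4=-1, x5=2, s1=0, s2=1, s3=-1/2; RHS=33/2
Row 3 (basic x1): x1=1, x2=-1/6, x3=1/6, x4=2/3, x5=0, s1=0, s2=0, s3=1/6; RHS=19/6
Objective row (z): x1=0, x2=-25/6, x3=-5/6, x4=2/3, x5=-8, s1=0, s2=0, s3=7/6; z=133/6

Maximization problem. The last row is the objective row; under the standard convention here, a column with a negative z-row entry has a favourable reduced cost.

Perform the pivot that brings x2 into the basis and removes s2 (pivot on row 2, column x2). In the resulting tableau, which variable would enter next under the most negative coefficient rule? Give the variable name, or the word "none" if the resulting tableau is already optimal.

Pivot element 11/2. New z-row = old z-row − (-25/6)·(row 2/(11/2)).
Updated z-row coefficients: x1: 0, x2: 0, x3: 35/33, x4: -1/11, x5: -214/33, s1: 0, s2: 25/33, s3: 26/33.
The most negative is -214/33 in column x5, so x5 would enter next.

x5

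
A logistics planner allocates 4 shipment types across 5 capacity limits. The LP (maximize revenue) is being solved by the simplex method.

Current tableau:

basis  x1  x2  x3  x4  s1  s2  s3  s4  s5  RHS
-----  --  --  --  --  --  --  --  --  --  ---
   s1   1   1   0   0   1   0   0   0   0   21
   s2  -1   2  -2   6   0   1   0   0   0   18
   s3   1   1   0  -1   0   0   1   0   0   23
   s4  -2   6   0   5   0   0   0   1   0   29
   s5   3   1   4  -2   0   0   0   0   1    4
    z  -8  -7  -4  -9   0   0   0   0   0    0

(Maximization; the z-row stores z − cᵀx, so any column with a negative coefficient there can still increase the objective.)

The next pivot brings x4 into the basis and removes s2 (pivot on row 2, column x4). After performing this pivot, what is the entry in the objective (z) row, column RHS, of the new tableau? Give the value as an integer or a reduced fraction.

Pivot element is row 2, column x4: 6.
Normalize row 2: new (row 2, RHS) = 18/6 = 3.
z-row ← z-row − (-9)·(new row 2): 0 − (-9)·3 = 27.

27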